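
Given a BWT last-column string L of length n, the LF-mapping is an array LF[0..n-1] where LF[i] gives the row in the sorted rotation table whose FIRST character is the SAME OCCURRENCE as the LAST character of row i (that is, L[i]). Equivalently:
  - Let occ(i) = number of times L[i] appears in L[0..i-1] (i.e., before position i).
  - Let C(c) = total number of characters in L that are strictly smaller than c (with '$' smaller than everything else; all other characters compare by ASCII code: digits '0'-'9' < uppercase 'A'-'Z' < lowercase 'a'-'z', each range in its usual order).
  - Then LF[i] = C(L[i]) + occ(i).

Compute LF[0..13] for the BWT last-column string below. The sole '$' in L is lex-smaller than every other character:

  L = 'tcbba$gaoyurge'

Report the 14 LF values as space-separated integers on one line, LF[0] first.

Char counts: '$':1, 'a':2, 'b':2, 'c':1, 'e':1, 'g':2, 'o':1, 'r':1, 't':1, 'u':1, 'y':1
C (first-col start): C('$')=0, C('a')=1, C('b')=3, C('c')=5, C('e')=6, C('g')=7, C('o')=9, C('r')=10, C('t')=11, C('u')=12, C('y')=13
L[0]='t': occ=0, LF[0]=C('t')+0=11+0=11
L[1]='c': occ=0, LF[1]=C('c')+0=5+0=5
L[2]='b': occ=0, LF[2]=C('b')+0=3+0=3
L[3]='b': occ=1, LF[3]=C('b')+1=3+1=4
L[4]='a': occ=0, LF[4]=C('a')+0=1+0=1
L[5]='$': occ=0, LF[5]=C('$')+0=0+0=0
L[6]='g': occ=0, LF[6]=C('g')+0=7+0=7
L[7]='a': occ=1, LF[7]=C('a')+1=1+1=2
L[8]='o': occ=0, LF[8]=C('o')+0=9+0=9
L[9]='y': occ=0, LF[9]=C('y')+0=13+0=13
L[10]='u': occ=0, LF[10]=C('u')+0=12+0=12
L[11]='r': occ=0, LF[11]=C('r')+0=10+0=10
L[12]='g': occ=1, LF[12]=C('g')+1=7+1=8
L[13]='e': occ=0, LF[13]=C('e')+0=6+0=6

Answer: 11 5 3 4 1 0 7 2 9 13 12 10 8 6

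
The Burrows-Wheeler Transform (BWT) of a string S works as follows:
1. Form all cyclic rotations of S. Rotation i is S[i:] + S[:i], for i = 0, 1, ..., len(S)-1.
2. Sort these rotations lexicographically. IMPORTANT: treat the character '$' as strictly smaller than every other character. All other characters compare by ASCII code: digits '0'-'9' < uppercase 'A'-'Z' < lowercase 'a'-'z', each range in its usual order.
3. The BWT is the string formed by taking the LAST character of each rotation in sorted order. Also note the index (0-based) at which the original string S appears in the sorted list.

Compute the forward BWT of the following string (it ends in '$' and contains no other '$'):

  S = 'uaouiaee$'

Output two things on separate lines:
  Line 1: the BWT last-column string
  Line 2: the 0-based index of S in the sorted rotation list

Answer: eiueaua$o
7

Derivation:
All 9 rotations (rotation i = S[i:]+S[:i]):
  rot[0] = uaouiaee$
  rot[1] = aouiaee$u
  rot[2] = ouiaee$ua
  rot[3] = uiaee$uao
  rot[4] = iaee$uaou
  rot[5] = aee$uaoui
  rot[6] = ee$uaouia
  rot[7] = e$uaouiae
  rot[8] = $uaouiaee
Sorted (with $ < everything):
  sorted[0] = $uaouiaee  (last char: 'e')
  sorted[1] = aee$uaoui  (last char: 'i')
  sorted[2] = aouiaee$u  (last char: 'u')
  sorted[3] = e$uaouiae  (last char: 'e')
  sorted[4] = ee$uaouia  (last char: 'a')
  sorted[5] = iaee$uaou  (last char: 'u')
  sorted[6] = ouiaee$ua  (last char: 'a')
  sorted[7] = uaouiaee$  (last char: '$')
  sorted[8] = uiaee$uao  (last char: 'o')
Last column: eiueaua$o
Original string S is at sorted index 7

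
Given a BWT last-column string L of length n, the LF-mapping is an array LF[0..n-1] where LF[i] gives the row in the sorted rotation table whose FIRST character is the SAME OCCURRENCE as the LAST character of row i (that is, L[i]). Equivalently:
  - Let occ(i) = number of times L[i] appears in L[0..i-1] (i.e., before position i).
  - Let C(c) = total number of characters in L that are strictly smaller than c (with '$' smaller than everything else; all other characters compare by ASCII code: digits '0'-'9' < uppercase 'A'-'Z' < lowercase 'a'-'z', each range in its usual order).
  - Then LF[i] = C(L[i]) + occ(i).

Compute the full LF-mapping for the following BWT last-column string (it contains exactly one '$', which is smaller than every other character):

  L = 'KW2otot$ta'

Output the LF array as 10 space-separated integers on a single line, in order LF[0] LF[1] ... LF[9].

Answer: 2 3 1 5 7 6 8 0 9 4

Derivation:
Char counts: '$':1, '2':1, 'K':1, 'W':1, 'a':1, 'o':2, 't':3
C (first-col start): C('$')=0, C('2')=1, C('K')=2, C('W')=3, C('a')=4, C('o')=5, C('t')=7
L[0]='K': occ=0, LF[0]=C('K')+0=2+0=2
L[1]='W': occ=0, LF[1]=C('W')+0=3+0=3
L[2]='2': occ=0, LF[2]=C('2')+0=1+0=1
L[3]='o': occ=0, LF[3]=C('o')+0=5+0=5
L[4]='t': occ=0, LF[4]=C('t')+0=7+0=7
L[5]='o': occ=1, LF[5]=C('o')+1=5+1=6
L[6]='t': occ=1, LF[6]=C('t')+1=7+1=8
L[7]='$': occ=0, LF[7]=C('$')+0=0+0=0
L[8]='t': occ=2, LF[8]=C('t')+2=7+2=9
L[9]='a': occ=0, LF[9]=C('a')+0=4+0=4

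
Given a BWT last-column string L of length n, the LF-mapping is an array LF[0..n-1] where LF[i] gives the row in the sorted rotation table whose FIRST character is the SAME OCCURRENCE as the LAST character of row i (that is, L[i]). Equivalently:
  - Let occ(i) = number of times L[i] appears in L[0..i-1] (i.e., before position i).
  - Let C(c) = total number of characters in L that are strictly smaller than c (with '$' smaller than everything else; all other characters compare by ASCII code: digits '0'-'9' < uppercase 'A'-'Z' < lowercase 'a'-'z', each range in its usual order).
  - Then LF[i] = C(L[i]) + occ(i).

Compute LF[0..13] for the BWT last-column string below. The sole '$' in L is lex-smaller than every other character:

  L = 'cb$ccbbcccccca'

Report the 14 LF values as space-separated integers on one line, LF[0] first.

Char counts: '$':1, 'a':1, 'b':3, 'c':9
C (first-col start): C('$')=0, C('a')=1, C('b')=2, C('c')=5
L[0]='c': occ=0, LF[0]=C('c')+0=5+0=5
L[1]='b': occ=0, LF[1]=C('b')+0=2+0=2
L[2]='$': occ=0, LF[2]=C('$')+0=0+0=0
L[3]='c': occ=1, LF[3]=C('c')+1=5+1=6
L[4]='c': occ=2, LF[4]=C('c')+2=5+2=7
L[5]='b': occ=1, LF[5]=C('b')+1=2+1=3
L[6]='b': occ=2, LF[6]=C('b')+2=2+2=4
L[7]='c': occ=3, LF[7]=C('c')+3=5+3=8
L[8]='c': occ=4, LF[8]=C('c')+4=5+4=9
L[9]='c': occ=5, LF[9]=C('c')+5=5+5=10
L[10]='c': occ=6, LF[10]=C('c')+6=5+6=11
L[11]='c': occ=7, LF[11]=C('c')+7=5+7=12
L[12]='c': occ=8, LF[12]=C('c')+8=5+8=13
L[13]='a': occ=0, LF[13]=C('a')+0=1+0=1

Answer: 5 2 0 6 7 3 4 8 9 10 11 12 13 1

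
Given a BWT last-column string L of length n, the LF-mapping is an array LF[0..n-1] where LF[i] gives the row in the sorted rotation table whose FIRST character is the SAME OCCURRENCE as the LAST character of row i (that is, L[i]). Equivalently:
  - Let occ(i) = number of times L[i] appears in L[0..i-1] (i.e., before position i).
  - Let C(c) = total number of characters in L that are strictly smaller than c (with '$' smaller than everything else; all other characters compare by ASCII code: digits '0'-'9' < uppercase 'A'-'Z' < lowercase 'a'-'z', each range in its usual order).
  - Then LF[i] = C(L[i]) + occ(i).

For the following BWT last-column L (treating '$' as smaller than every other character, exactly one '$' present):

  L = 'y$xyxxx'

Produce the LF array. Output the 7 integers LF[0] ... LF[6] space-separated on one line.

Char counts: '$':1, 'x':4, 'y':2
C (first-col start): C('$')=0, C('x')=1, C('y')=5
L[0]='y': occ=0, LF[0]=C('y')+0=5+0=5
L[1]='$': occ=0, LF[1]=C('$')+0=0+0=0
L[2]='x': occ=0, LF[2]=C('x')+0=1+0=1
L[3]='y': occ=1, LF[3]=C('y')+1=5+1=6
L[4]='x': occ=1, LF[4]=C('x')+1=1+1=2
L[5]='x': occ=2, LF[5]=C('x')+2=1+2=3
L[6]='x': occ=3, LF[6]=C('x')+3=1+3=4

Answer: 5 0 1 6 2 3 4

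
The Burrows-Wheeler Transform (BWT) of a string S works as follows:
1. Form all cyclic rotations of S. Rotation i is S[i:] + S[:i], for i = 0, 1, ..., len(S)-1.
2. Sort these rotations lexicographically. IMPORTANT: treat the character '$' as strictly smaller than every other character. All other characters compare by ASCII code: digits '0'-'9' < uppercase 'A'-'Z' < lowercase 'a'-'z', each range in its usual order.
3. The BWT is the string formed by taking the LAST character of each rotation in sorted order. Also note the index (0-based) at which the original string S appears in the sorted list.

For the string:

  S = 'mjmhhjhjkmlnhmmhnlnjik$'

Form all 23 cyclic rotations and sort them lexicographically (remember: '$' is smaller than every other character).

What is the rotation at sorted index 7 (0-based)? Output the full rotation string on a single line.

All 23 rotations (rotation i = S[i:]+S[:i]):
  rot[0] = mjmhhjhjkmlnhmmhnlnjik$
  rot[1] = jmhhjhjkmlnhmmhnlnjik$m
  rot[2] = mhhjhjkmlnhmmhnlnjik$mj
  rot[3] = hhjhjkmlnhmmhnlnjik$mjm
  rot[4] = hjhjkmlnhmmhnlnjik$mjmh
  rot[5] = jhjkmlnhmmhnlnjik$mjmhh
  rot[6] = hjkmlnhmmhnlnjik$mjmhhj
  rot[7] = jkmlnhmmhnlnjik$mjmhhjh
  rot[8] = kmlnhmmhnlnjik$mjmhhjhj
  rot[9] = mlnhmmhnlnjik$mjmhhjhjk
  rot[10] = lnhmmhnlnjik$mjmhhjhjkm
  rot[11] = nhmmhnlnjik$mjmhhjhjkml
  rot[12] = hmmhnlnjik$mjmhhjhjkmln
  rot[13] = mmhnlnjik$mjmhhjhjkmlnh
  rot[14] = mhnlnjik$mjmhhjhjkmlnhm
  rot[15] = hnlnjik$mjmhhjhjkmlnhmm
  rot[16] = nlnjik$mjmhhjhjkmlnhmmh
  rot[17] = lnjik$mjmhhjhjkmlnhmmhn
  rot[18] = njik$mjmhhjhjkmlnhmmhnl
  rot[19] = jik$mjmhhjhjkmlnhmmhnln
  rot[20] = ik$mjmhhjhjkmlnhmmhnlnj
  rot[21] = k$mjmhhjhjkmlnhmmhnlnji
  rot[22] = $mjmhhjhjkmlnhmmhnlnjik
Sorted (with $ < everything):
  sorted[0] = $mjmhhjhjkmlnhmmhnlnjik
  sorted[1] = hhjhjkmlnhmmhnlnjik$mjm
  sorted[2] = hjhjkmlnhmmhnlnjik$mjmh
  sorted[3] = hjkmlnhmmhnlnjik$mjmhhj
  sorted[4] = hmmhnlnjik$mjmhhjhjkmln
  sorted[5] = hnlnjik$mjmhhjhjkmlnhmm
  sorted[6] = ik$mjmhhjhjkmlnhmmhnlnj
  sorted[7] = jhjkmlnhmmhnlnjik$mjmhh
  sorted[8] = jik$mjmhhjhjkmlnhmmhnln
  sorted[9] = jkmlnhmmhnlnjik$mjmhhjh
  sorted[10] = jmhhjhjkmlnhmmhnlnjik$m
  sorted[11] = k$mjmhhjhjkmlnhmmhnlnji
  sorted[12] = kmlnhmmhnlnjik$mjmhhjhj
  sorted[13] = lnhmmhnlnjik$mjmhhjhjkm
  sorted[14] = lnjik$mjmhhjhjkmlnhmmhn
  sorted[15] = mhhjhjkmlnhmmhnlnjik$mj
  sorted[16] = mhnlnjik$mjmhhjhjkmlnhm
  sorted[17] = mjmhhjhjkmlnhmmhnlnjik$
  sorted[18] = mlnhmmhnlnjik$mjmhhjhjk
  sorted[19] = mmhnlnjik$mjmhhjhjkmlnh
  sorted[20] = nhmmhnlnjik$mjmhhjhjkml
  sorted[21] = njik$mjmhhjhjkmlnhmmhnl
  sorted[22] = nlnjik$mjmhhjhjkmlnhmmh
sorted[7] = jhjkmlnhmmhnlnjik$mjmhh

Answer: jhjkmlnhmmhnlnjik$mjmhh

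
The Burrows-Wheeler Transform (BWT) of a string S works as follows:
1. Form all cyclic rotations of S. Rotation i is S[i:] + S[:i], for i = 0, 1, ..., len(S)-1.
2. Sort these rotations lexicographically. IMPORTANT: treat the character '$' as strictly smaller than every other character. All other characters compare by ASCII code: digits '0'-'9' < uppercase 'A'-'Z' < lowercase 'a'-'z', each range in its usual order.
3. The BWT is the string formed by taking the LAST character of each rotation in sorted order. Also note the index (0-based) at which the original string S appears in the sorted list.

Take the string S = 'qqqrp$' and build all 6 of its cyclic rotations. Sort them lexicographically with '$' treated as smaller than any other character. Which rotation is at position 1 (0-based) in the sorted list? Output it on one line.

Answer: p$qqqr

Derivation:
All 6 rotations (rotation i = S[i:]+S[:i]):
  rot[0] = qqqrp$
  rot[1] = qqrp$q
  rot[2] = qrp$qq
  rot[3] = rp$qqq
  rot[4] = p$qqqr
  rot[5] = $qqqrp
Sorted (with $ < everything):
  sorted[0] = $qqqrp
  sorted[1] = p$qqqr
  sorted[2] = qqqrp$
  sorted[3] = qqrp$q
  sorted[4] = qrp$qq
  sorted[5] = rp$qqq
sorted[1] = p$qqqr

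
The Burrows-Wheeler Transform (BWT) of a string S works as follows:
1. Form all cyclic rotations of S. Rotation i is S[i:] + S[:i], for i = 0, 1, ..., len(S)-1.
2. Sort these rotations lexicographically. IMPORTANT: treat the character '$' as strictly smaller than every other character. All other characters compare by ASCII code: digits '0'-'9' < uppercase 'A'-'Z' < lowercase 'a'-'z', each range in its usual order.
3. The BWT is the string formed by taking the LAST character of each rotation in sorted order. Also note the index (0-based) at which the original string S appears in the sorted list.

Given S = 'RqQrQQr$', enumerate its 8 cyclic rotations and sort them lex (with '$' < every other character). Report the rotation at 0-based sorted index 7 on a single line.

Answer: rQQr$RqQ

Derivation:
All 8 rotations (rotation i = S[i:]+S[:i]):
  rot[0] = RqQrQQr$
  rot[1] = qQrQQr$R
  rot[2] = QrQQr$Rq
  rot[3] = rQQr$RqQ
  rot[4] = QQr$RqQr
  rot[5] = Qr$RqQrQ
  rot[6] = r$RqQrQQ
  rot[7] = $RqQrQQr
Sorted (with $ < everything):
  sorted[0] = $RqQrQQr
  sorted[1] = QQr$RqQr
  sorted[2] = Qr$RqQrQ
  sorted[3] = QrQQr$Rq
  sorted[4] = RqQrQQr$
  sorted[5] = qQrQQr$R
  sorted[6] = r$RqQrQQ
  sorted[7] = rQQr$RqQ
sorted[7] = rQQr$RqQ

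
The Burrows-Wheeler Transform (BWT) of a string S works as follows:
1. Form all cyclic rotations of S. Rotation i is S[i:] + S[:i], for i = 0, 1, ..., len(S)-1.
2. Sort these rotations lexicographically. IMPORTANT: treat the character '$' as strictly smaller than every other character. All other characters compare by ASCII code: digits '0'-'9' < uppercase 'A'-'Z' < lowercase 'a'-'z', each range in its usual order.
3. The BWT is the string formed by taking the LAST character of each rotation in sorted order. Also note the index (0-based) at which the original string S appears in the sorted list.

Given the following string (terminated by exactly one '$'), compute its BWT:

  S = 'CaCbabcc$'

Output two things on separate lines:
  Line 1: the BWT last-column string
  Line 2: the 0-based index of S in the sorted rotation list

Answer: c$aCbCacb
1

Derivation:
All 9 rotations (rotation i = S[i:]+S[:i]):
  rot[0] = CaCbabcc$
  rot[1] = aCbabcc$C
  rot[2] = Cbabcc$Ca
  rot[3] = babcc$CaC
  rot[4] = abcc$CaCb
  rot[5] = bcc$CaCba
  rot[6] = cc$CaCbab
  rot[7] = c$CaCbabc
  rot[8] = $CaCbabcc
Sorted (with $ < everything):
  sorted[0] = $CaCbabcc  (last char: 'c')
  sorted[1] = CaCbabcc$  (last char: '$')
  sorted[2] = Cbabcc$Ca  (last char: 'a')
  sorted[3] = aCbabcc$C  (last char: 'C')
  sorted[4] = abcc$CaCb  (last char: 'b')
  sorted[5] = babcc$CaC  (last char: 'C')
  sorted[6] = bcc$CaCba  (last char: 'a')
  sorted[7] = c$CaCbabc  (last char: 'c')
  sorted[8] = cc$CaCbab  (last char: 'b')
Last column: c$aCbCacb
Original string S is at sorted index 1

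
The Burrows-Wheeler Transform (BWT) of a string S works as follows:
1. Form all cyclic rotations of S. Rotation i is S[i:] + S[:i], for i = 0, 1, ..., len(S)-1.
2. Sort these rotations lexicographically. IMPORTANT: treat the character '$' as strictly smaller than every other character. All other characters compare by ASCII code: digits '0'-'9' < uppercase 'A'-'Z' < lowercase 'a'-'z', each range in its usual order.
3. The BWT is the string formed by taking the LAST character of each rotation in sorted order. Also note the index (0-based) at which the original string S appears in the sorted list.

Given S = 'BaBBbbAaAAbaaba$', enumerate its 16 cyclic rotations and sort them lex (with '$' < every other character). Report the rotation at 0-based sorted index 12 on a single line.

All 16 rotations (rotation i = S[i:]+S[:i]):
  rot[0] = BaBBbbAaAAbaaba$
  rot[1] = aBBbbAaAAbaaba$B
  rot[2] = BBbbAaAAbaaba$Ba
  rot[3] = BbbAaAAbaaba$BaB
  rot[4] = bbAaAAbaaba$BaBB
  rot[5] = bAaAAbaaba$BaBBb
  rot[6] = AaAAbaaba$BaBBbb
  rot[7] = aAAbaaba$BaBBbbA
  rot[8] = AAbaaba$BaBBbbAa
  rot[9] = Abaaba$BaBBbbAaA
  rot[10] = baaba$BaBBbbAaAA
  rot[11] = aaba$BaBBbbAaAAb
  rot[12] = aba$BaBBbbAaAAba
  rot[13] = ba$BaBBbbAaAAbaa
  rot[14] = a$BaBBbbAaAAbaab
  rot[15] = $BaBBbbAaAAbaaba
Sorted (with $ < everything):
  sorted[0] = $BaBBbbAaAAbaaba
  sorted[1] = AAbaaba$BaBBbbAa
  sorted[2] = AaAAbaaba$BaBBbb
  sorted[3] = Abaaba$BaBBbbAaA
  sorted[4] = BBbbAaAAbaaba$Ba
  sorted[5] = BaBBbbAaAAbaaba$
  sorted[6] = BbbAaAAbaaba$BaB
  sorted[7] = a$BaBBbbAaAAbaab
  sorted[8] = aAAbaaba$BaBBbbA
  sorted[9] = aBBbbAaAAbaaba$B
  sorted[10] = aaba$BaBBbbAaAAb
  sorted[11] = aba$BaBBbbAaAAba
  sorted[12] = bAaAAbaaba$BaBBb
  sorted[13] = ba$BaBBbbAaAAbaa
  sorted[14] = baaba$BaBBbbAaAA
  sorted[15] = bbAaAAbaaba$BaBB
sorted[12] = bAaAAbaaba$BaBBb

Answer: bAaAAbaaba$BaBBb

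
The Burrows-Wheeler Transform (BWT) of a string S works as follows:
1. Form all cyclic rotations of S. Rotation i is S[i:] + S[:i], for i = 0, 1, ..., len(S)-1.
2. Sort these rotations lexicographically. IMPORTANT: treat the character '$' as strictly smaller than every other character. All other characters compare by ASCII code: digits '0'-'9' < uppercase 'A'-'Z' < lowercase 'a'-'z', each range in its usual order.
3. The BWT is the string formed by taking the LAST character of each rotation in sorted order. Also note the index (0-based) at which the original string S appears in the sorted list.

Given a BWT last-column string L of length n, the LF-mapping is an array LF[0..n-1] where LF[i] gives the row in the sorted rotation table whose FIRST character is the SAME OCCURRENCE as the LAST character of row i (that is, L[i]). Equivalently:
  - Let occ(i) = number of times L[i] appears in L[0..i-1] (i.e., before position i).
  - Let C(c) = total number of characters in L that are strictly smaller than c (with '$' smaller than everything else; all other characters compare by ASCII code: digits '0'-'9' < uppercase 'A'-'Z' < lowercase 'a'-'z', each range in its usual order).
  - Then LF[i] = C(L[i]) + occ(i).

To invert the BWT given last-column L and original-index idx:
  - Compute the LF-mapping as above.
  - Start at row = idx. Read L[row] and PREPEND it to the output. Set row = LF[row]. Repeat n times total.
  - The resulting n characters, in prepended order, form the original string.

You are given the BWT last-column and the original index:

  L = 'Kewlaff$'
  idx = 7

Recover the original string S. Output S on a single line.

Answer: waffleK$

Derivation:
LF mapping: 1 3 7 6 2 4 5 0
Walk LF starting at row 7, prepending L[row]:
  step 1: row=7, L[7]='$', prepend. Next row=LF[7]=0
  step 2: row=0, L[0]='K', prepend. Next row=LF[0]=1
  step 3: row=1, L[1]='e', prepend. Next row=LF[1]=3
  step 4: row=3, L[3]='l', prepend. Next row=LF[3]=6
  step 5: row=6, L[6]='f', prepend. Next row=LF[6]=5
  step 6: row=5, L[5]='f', prepend. Next row=LF[5]=4
  step 7: row=4, L[4]='a', prepend. Next row=LF[4]=2
  step 8: row=2, L[2]='w', prepend. Next row=LF[2]=7
Reversed output: waffleK$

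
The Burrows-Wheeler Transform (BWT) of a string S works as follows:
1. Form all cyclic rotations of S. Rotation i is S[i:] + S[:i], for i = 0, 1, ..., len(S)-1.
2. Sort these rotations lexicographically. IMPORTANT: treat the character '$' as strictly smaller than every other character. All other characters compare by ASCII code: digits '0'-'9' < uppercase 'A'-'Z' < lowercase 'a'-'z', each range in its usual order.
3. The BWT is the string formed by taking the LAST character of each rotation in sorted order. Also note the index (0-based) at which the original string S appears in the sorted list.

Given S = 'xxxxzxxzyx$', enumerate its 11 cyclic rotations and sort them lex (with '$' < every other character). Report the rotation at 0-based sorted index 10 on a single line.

Answer: zyx$xxxxzxx

Derivation:
All 11 rotations (rotation i = S[i:]+S[:i]):
  rot[0] = xxxxzxxzyx$
  rot[1] = xxxzxxzyx$x
  rot[2] = xxzxxzyx$xx
  rot[3] = xzxxzyx$xxx
  rot[4] = zxxzyx$xxxx
  rot[5] = xxzyx$xxxxz
  rot[6] = xzyx$xxxxzx
  rot[7] = zyx$xxxxzxx
  rot[8] = yx$xxxxzxxz
  rot[9] = x$xxxxzxxzy
  rot[10] = $xxxxzxxzyx
Sorted (with $ < everything):
  sorted[0] = $xxxxzxxzyx
  sorted[1] = x$xxxxzxxzy
  sorted[2] = xxxxzxxzyx$
  sorted[3] = xxxzxxzyx$x
  sorted[4] = xxzxxzyx$xx
  sorted[5] = xxzyx$xxxxz
  sorted[6] = xzxxzyx$xxx
  sorted[7] = xzyx$xxxxzx
  sorted[8] = yx$xxxxzxxz
  sorted[9] = zxxzyx$xxxx
  sorted[10] = zyx$xxxxzxx
sorted[10] = zyx$xxxxzxx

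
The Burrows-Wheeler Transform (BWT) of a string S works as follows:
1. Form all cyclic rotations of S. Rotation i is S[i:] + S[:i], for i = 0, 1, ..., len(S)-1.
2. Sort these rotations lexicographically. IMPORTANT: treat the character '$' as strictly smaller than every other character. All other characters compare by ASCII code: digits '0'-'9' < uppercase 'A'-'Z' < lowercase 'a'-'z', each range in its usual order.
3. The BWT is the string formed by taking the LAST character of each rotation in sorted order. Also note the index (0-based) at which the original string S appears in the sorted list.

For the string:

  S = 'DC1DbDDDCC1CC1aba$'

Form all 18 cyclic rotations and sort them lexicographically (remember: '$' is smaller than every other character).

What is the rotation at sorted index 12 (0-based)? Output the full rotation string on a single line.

All 18 rotations (rotation i = S[i:]+S[:i]):
  rot[0] = DC1DbDDDCC1CC1aba$
  rot[1] = C1DbDDDCC1CC1aba$D
  rot[2] = 1DbDDDCC1CC1aba$DC
  rot[3] = DbDDDCC1CC1aba$DC1
  rot[4] = bDDDCC1CC1aba$DC1D
  rot[5] = DDDCC1CC1aba$DC1Db
  rot[6] = DDCC1CC1aba$DC1DbD
  rot[7] = DCC1CC1aba$DC1DbDD
  rot[8] = CC1CC1aba$DC1DbDDD
  rot[9] = C1CC1aba$DC1DbDDDC
  rot[10] = 1CC1aba$DC1DbDDDCC
  rot[11] = CC1aba$DC1DbDDDCC1
  rot[12] = C1aba$DC1DbDDDCC1C
  rot[13] = 1aba$DC1DbDDDCC1CC
  rot[14] = aba$DC1DbDDDCC1CC1
  rot[15] = ba$DC1DbDDDCC1CC1a
  rot[16] = a$DC1DbDDDCC1CC1ab
  rot[17] = $DC1DbDDDCC1CC1aba
Sorted (with $ < everything):
  sorted[0] = $DC1DbDDDCC1CC1aba
  sorted[1] = 1CC1aba$DC1DbDDDCC
  sorted[2] = 1DbDDDCC1CC1aba$DC
  sorted[3] = 1aba$DC1DbDDDCC1CC
  sorted[4] = C1CC1aba$DC1DbDDDC
  sorted[5] = C1DbDDDCC1CC1aba$D
  sorted[6] = C1aba$DC1DbDDDCC1C
  sorted[7] = CC1CC1aba$DC1DbDDD
  sorted[8] = CC1aba$DC1DbDDDCC1
  sorted[9] = DC1DbDDDCC1CC1aba$
  sorted[10] = DCC1CC1aba$DC1DbDD
  sorted[11] = DDCC1CC1aba$DC1DbD
  sorted[12] = DDDCC1CC1aba$DC1Db
  sorted[13] = DbDDDCC1CC1aba$DC1
  sorted[14] = a$DC1DbDDDCC1CC1ab
  sorted[15] = aba$DC1DbDDDCC1CC1
  sorted[16] = bDDDCC1CC1aba$DC1D
  sorted[17] = ba$DC1DbDDDCC1CC1a
sorted[12] = DDDCC1CC1aba$DC1Db

Answer: DDDCC1CC1aba$DC1Db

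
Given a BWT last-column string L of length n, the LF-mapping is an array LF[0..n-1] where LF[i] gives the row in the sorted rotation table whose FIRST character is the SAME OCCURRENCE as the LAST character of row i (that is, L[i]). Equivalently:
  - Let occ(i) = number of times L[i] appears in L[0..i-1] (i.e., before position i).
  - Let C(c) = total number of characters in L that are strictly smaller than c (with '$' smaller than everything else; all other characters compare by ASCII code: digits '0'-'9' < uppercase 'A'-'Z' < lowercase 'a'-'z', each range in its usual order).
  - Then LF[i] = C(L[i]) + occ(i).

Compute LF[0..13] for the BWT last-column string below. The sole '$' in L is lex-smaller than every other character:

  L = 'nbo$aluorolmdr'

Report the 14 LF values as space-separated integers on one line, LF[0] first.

Answer: 7 2 8 0 1 4 13 9 11 10 5 6 3 12

Derivation:
Char counts: '$':1, 'a':1, 'b':1, 'd':1, 'l':2, 'm':1, 'n':1, 'o':3, 'r':2, 'u':1
C (first-col start): C('$')=0, C('a')=1, C('b')=2, C('d')=3, C('l')=4, C('m')=6, C('n')=7, C('o')=8, C('r')=11, C('u')=13
L[0]='n': occ=0, LF[0]=C('n')+0=7+0=7
L[1]='b': occ=0, LF[1]=C('b')+0=2+0=2
L[2]='o': occ=0, LF[2]=C('o')+0=8+0=8
L[3]='$': occ=0, LF[3]=C('$')+0=0+0=0
L[4]='a': occ=0, LF[4]=C('a')+0=1+0=1
L[5]='l': occ=0, LF[5]=C('l')+0=4+0=4
L[6]='u': occ=0, LF[6]=C('u')+0=13+0=13
L[7]='o': occ=1, LF[7]=C('o')+1=8+1=9
L[8]='r': occ=0, LF[8]=C('r')+0=11+0=11
L[9]='o': occ=2, LF[9]=C('o')+2=8+2=10
L[10]='l': occ=1, LF[10]=C('l')+1=4+1=5
L[11]='m': occ=0, LF[11]=C('m')+0=6+0=6
L[12]='d': occ=0, LF[12]=C('d')+0=3+0=3
L[13]='r': occ=1, LF[13]=C('r')+1=11+1=12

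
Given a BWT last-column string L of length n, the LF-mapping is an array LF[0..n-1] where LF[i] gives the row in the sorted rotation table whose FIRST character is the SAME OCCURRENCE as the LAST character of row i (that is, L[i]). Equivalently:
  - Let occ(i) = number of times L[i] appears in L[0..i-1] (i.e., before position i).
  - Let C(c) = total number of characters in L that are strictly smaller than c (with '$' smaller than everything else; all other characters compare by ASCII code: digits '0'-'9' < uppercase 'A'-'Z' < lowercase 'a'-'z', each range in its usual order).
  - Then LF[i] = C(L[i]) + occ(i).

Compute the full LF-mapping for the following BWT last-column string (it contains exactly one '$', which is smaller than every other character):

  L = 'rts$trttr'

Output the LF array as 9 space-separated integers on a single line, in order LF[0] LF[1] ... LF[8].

Char counts: '$':1, 'r':3, 's':1, 't':4
C (first-col start): C('$')=0, C('r')=1, C('s')=4, C('t')=5
L[0]='r': occ=0, LF[0]=C('r')+0=1+0=1
L[1]='t': occ=0, LF[1]=C('t')+0=5+0=5
L[2]='s': occ=0, LF[2]=C('s')+0=4+0=4
L[3]='$': occ=0, LF[3]=C('$')+0=0+0=0
L[4]='t': occ=1, LF[4]=C('t')+1=5+1=6
L[5]='r': occ=1, LF[5]=C('r')+1=1+1=2
L[6]='t': occ=2, LF[6]=C('t')+2=5+2=7
L[7]='t': occ=3, LF[7]=C('t')+3=5+3=8
L[8]='r': occ=2, LF[8]=C('r')+2=1+2=3

Answer: 1 5 4 0 6 2 7 8 3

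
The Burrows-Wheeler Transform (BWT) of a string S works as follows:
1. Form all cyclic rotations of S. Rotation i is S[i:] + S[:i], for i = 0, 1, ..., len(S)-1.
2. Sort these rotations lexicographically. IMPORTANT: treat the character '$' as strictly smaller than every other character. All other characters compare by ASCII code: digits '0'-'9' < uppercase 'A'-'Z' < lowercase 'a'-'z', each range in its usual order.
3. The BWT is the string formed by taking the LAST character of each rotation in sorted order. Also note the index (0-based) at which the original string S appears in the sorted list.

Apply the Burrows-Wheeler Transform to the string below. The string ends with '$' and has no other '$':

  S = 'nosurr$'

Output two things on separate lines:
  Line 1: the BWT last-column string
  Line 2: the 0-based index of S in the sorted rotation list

Answer: r$nruos
1

Derivation:
All 7 rotations (rotation i = S[i:]+S[:i]):
  rot[0] = nosurr$
  rot[1] = osurr$n
  rot[2] = surr$no
  rot[3] = urr$nos
  rot[4] = rr$nosu
  rot[5] = r$nosur
  rot[6] = $nosurr
Sorted (with $ < everything):
  sorted[0] = $nosurr  (last char: 'r')
  sorted[1] = nosurr$  (last char: '$')
  sorted[2] = osurr$n  (last char: 'n')
  sorted[3] = r$nosur  (last char: 'r')
  sorted[4] = rr$nosu  (last char: 'u')
  sorted[5] = surr$no  (last char: 'o')
  sorted[6] = urr$nos  (last char: 's')
Last column: r$nruos
Original string S is at sorted index 1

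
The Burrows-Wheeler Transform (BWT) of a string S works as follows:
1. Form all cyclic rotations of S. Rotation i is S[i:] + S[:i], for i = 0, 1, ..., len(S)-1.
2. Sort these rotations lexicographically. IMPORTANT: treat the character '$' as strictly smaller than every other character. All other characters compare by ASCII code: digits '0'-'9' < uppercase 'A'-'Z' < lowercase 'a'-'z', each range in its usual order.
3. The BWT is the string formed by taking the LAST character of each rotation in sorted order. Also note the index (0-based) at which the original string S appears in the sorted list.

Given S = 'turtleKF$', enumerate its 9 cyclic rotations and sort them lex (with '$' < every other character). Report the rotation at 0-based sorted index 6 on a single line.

Answer: tleKF$tur

Derivation:
All 9 rotations (rotation i = S[i:]+S[:i]):
  rot[0] = turtleKF$
  rot[1] = urtleKF$t
  rot[2] = rtleKF$tu
  rot[3] = tleKF$tur
  rot[4] = leKF$turt
  rot[5] = eKF$turtl
  rot[6] = KF$turtle
  rot[7] = F$turtleK
  rot[8] = $turtleKF
Sorted (with $ < everything):
  sorted[0] = $turtleKF
  sorted[1] = F$turtleK
  sorted[2] = KF$turtle
  sorted[3] = eKF$turtl
  sorted[4] = leKF$turt
  sorted[5] = rtleKF$tu
  sorted[6] = tleKF$tur
  sorted[7] = turtleKF$
  sorted[8] = urtleKF$t
sorted[6] = tleKF$tur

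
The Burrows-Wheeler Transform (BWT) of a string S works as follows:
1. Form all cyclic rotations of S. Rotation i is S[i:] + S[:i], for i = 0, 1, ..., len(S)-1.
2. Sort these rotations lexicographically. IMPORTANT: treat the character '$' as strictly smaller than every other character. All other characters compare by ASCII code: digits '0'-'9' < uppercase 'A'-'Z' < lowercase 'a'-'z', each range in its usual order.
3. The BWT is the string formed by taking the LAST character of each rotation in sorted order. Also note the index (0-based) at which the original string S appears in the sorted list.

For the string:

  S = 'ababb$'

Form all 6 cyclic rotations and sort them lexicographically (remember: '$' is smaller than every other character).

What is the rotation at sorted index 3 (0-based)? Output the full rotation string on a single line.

Answer: b$abab

Derivation:
All 6 rotations (rotation i = S[i:]+S[:i]):
  rot[0] = ababb$
  rot[1] = babb$a
  rot[2] = abb$ab
  rot[3] = bb$aba
  rot[4] = b$abab
  rot[5] = $ababb
Sorted (with $ < everything):
  sorted[0] = $ababb
  sorted[1] = ababb$
  sorted[2] = abb$ab
  sorted[3] = b$abab
  sorted[4] = babb$a
  sorted[5] = bb$aba
sorted[3] = b$abab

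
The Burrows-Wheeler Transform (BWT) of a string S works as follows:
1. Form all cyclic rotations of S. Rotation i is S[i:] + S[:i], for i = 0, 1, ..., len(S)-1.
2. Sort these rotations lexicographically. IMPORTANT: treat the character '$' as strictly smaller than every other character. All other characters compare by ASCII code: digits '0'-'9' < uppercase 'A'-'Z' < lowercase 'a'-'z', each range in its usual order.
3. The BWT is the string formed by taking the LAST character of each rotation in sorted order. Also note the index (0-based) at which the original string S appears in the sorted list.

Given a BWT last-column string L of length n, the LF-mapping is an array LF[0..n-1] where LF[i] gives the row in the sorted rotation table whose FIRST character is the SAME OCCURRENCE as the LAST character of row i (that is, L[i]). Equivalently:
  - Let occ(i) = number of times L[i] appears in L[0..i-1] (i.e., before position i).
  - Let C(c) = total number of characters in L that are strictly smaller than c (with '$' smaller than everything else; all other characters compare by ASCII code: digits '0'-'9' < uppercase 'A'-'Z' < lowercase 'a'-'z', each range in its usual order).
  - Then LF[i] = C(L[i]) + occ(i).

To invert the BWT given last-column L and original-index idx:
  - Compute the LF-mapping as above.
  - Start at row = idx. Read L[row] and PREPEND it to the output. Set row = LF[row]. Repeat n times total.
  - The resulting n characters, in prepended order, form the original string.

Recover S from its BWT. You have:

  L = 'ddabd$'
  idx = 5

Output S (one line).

LF mapping: 3 4 1 2 5 0
Walk LF starting at row 5, prepending L[row]:
  step 1: row=5, L[5]='$', prepend. Next row=LF[5]=0
  step 2: row=0, L[0]='d', prepend. Next row=LF[0]=3
  step 3: row=3, L[3]='b', prepend. Next row=LF[3]=2
  step 4: row=2, L[2]='a', prepend. Next row=LF[2]=1
  step 5: row=1, L[1]='d', prepend. Next row=LF[1]=4
  step 6: row=4, L[4]='d', prepend. Next row=LF[4]=5
Reversed output: ddabd$

Answer: ddabd$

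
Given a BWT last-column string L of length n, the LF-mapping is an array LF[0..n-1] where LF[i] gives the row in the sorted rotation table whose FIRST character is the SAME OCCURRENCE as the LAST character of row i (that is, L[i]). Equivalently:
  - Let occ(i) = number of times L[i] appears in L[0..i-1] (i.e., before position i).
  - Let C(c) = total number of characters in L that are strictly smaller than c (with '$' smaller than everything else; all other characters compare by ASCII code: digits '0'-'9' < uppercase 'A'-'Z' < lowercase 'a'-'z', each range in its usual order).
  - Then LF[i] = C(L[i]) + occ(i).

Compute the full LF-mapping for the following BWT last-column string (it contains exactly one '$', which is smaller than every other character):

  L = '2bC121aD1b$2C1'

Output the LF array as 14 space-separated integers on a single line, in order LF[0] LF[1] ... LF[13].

Char counts: '$':1, '1':4, '2':3, 'C':2, 'D':1, 'a':1, 'b':2
C (first-col start): C('$')=0, C('1')=1, C('2')=5, C('C')=8, C('D')=10, C('a')=11, C('b')=12
L[0]='2': occ=0, LF[0]=C('2')+0=5+0=5
L[1]='b': occ=0, LF[1]=C('b')+0=12+0=12
L[2]='C': occ=0, LF[2]=C('C')+0=8+0=8
L[3]='1': occ=0, LF[3]=C('1')+0=1+0=1
L[4]='2': occ=1, LF[4]=C('2')+1=5+1=6
L[5]='1': occ=1, LF[5]=C('1')+1=1+1=2
L[6]='a': occ=0, LF[6]=C('a')+0=11+0=11
L[7]='D': occ=0, LF[7]=C('D')+0=10+0=10
L[8]='1': occ=2, LF[8]=C('1')+2=1+2=3
L[9]='b': occ=1, LF[9]=C('b')+1=12+1=13
L[10]='$': occ=0, LF[10]=C('$')+0=0+0=0
L[11]='2': occ=2, LF[11]=C('2')+2=5+2=7
L[12]='C': occ=1, LF[12]=C('C')+1=8+1=9
L[13]='1': occ=3, LF[13]=C('1')+3=1+3=4

Answer: 5 12 8 1 6 2 11 10 3 13 0 7 9 4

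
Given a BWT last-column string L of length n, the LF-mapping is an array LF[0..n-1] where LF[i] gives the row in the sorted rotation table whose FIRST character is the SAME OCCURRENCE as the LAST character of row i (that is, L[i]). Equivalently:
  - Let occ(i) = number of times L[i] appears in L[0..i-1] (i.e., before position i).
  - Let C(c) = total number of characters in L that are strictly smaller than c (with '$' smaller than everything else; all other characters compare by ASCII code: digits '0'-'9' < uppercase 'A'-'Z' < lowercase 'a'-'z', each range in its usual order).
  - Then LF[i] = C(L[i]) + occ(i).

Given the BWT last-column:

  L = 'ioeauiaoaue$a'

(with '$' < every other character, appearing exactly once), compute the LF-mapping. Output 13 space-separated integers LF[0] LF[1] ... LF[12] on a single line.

Char counts: '$':1, 'a':4, 'e':2, 'i':2, 'o':2, 'u':2
C (first-col start): C('$')=0, C('a')=1, C('e')=5, C('i')=7, C('o')=9, C('u')=11
L[0]='i': occ=0, LF[0]=C('i')+0=7+0=7
L[1]='o': occ=0, LF[1]=C('o')+0=9+0=9
L[2]='e': occ=0, LF[2]=C('e')+0=5+0=5
L[3]='a': occ=0, LF[3]=C('a')+0=1+0=1
L[4]='u': occ=0, LF[4]=C('u')+0=11+0=11
L[5]='i': occ=1, LF[5]=C('i')+1=7+1=8
L[6]='a': occ=1, LF[6]=C('a')+1=1+1=2
L[7]='o': occ=1, LF[7]=C('o')+1=9+1=10
L[8]='a': occ=2, LF[8]=C('a')+2=1+2=3
L[9]='u': occ=1, LF[9]=C('u')+1=11+1=12
L[10]='e': occ=1, LF[10]=C('e')+1=5+1=6
L[11]='$': occ=0, LF[11]=C('$')+0=0+0=0
L[12]='a': occ=3, LF[12]=C('a')+3=1+3=4

Answer: 7 9 5 1 11 8 2 10 3 12 6 0 4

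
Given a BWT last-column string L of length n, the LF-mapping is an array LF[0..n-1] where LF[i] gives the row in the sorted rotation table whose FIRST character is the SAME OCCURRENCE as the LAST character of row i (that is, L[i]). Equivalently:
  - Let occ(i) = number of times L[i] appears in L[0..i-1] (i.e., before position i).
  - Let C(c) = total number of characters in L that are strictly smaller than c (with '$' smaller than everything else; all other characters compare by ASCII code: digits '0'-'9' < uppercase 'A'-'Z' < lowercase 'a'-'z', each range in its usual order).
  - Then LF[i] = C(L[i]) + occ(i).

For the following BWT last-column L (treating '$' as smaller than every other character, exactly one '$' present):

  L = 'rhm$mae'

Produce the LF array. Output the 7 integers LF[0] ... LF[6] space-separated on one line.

Char counts: '$':1, 'a':1, 'e':1, 'h':1, 'm':2, 'r':1
C (first-col start): C('$')=0, C('a')=1, C('e')=2, C('h')=3, C('m')=4, C('r')=6
L[0]='r': occ=0, LF[0]=C('r')+0=6+0=6
L[1]='h': occ=0, LF[1]=C('h')+0=3+0=3
L[2]='m': occ=0, LF[2]=C('m')+0=4+0=4
L[3]='$': occ=0, LF[3]=C('$')+0=0+0=0
L[4]='m': occ=1, LF[4]=C('m')+1=4+1=5
L[5]='a': occ=0, LF[5]=C('a')+0=1+0=1
L[6]='e': occ=0, LF[6]=C('e')+0=2+0=2

Answer: 6 3 4 0 5 1 2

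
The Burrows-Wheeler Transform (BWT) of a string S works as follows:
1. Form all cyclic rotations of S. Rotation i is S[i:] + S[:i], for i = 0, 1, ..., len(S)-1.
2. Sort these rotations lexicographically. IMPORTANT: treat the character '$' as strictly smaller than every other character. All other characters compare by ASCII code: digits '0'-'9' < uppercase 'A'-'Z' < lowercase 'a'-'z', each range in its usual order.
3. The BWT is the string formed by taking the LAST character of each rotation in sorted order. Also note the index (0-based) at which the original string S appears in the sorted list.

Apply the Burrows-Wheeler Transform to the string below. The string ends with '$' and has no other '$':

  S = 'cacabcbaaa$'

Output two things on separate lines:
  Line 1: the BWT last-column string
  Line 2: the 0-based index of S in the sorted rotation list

All 11 rotations (rotation i = S[i:]+S[:i]):
  rot[0] = cacabcbaaa$
  rot[1] = acabcbaaa$c
  rot[2] = cabcbaaa$ca
  rot[3] = abcbaaa$cac
  rot[4] = bcbaaa$caca
  rot[5] = cbaaa$cacab
  rot[6] = baaa$cacabc
  rot[7] = aaa$cacabcb
  rot[8] = aa$cacabcba
  rot[9] = a$cacabcbaa
  rot[10] = $cacabcbaaa
Sorted (with $ < everything):
  sorted[0] = $cacabcbaaa  (last char: 'a')
  sorted[1] = a$cacabcbaa  (last char: 'a')
  sorted[2] = aa$cacabcba  (last char: 'a')
  sorted[3] = aaa$cacabcb  (last char: 'b')
  sorted[4] = abcbaaa$cac  (last char: 'c')
  sorted[5] = acabcbaaa$c  (last char: 'c')
  sorted[6] = baaa$cacabc  (last char: 'c')
  sorted[7] = bcbaaa$caca  (last char: 'a')
  sorted[8] = cabcbaaa$ca  (last char: 'a')
  sorted[9] = cacabcbaaa$  (last char: '$')
  sorted[10] = cbaaa$cacab  (last char: 'b')
Last column: aaabcccaa$b
Original string S is at sorted index 9

Answer: aaabcccaa$b
9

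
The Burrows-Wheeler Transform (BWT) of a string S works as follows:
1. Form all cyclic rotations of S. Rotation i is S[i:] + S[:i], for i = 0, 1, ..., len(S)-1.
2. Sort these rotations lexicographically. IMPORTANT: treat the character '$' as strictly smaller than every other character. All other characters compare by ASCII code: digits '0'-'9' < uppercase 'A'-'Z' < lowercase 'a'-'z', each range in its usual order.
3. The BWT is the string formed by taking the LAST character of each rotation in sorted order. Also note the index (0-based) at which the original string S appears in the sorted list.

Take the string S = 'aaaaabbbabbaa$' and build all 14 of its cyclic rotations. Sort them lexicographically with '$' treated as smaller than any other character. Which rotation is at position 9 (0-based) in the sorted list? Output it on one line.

All 14 rotations (rotation i = S[i:]+S[:i]):
  rot[0] = aaaaabbbabbaa$
  rot[1] = aaaabbbabbaa$a
  rot[2] = aaabbbabbaa$aa
  rot[3] = aabbbabbaa$aaa
  rot[4] = abbbabbaa$aaaa
  rot[5] = bbbabbaa$aaaaa
  rot[6] = bbabbaa$aaaaab
  rot[7] = babbaa$aaaaabb
  rot[8] = abbaa$aaaaabbb
  rot[9] = bbaa$aaaaabbba
  rot[10] = baa$aaaaabbbab
  rot[11] = aa$aaaaabbbabb
  rot[12] = a$aaaaabbbabba
  rot[13] = $aaaaabbbabbaa
Sorted (with $ < everything):
  sorted[0] = $aaaaabbbabbaa
  sorted[1] = a$aaaaabbbabba
  sorted[2] = aa$aaaaabbbabb
  sorted[3] = aaaaabbbabbaa$
  sorted[4] = aaaabbbabbaa$a
  sorted[5] = aaabbbabbaa$aa
  sorted[6] = aabbbabbaa$aaa
  sorted[7] = abbaa$aaaaabbb
  sorted[8] = abbbabbaa$aaaa
  sorted[9] = baa$aaaaabbbab
  sorted[10] = babbaa$aaaaabb
  sorted[11] = bbaa$aaaaabbba
  sorted[12] = bbabbaa$aaaaab
  sorted[13] = bbbabbaa$aaaaa
sorted[9] = baa$aaaaabbbab

Answer: baa$aaaaabbbab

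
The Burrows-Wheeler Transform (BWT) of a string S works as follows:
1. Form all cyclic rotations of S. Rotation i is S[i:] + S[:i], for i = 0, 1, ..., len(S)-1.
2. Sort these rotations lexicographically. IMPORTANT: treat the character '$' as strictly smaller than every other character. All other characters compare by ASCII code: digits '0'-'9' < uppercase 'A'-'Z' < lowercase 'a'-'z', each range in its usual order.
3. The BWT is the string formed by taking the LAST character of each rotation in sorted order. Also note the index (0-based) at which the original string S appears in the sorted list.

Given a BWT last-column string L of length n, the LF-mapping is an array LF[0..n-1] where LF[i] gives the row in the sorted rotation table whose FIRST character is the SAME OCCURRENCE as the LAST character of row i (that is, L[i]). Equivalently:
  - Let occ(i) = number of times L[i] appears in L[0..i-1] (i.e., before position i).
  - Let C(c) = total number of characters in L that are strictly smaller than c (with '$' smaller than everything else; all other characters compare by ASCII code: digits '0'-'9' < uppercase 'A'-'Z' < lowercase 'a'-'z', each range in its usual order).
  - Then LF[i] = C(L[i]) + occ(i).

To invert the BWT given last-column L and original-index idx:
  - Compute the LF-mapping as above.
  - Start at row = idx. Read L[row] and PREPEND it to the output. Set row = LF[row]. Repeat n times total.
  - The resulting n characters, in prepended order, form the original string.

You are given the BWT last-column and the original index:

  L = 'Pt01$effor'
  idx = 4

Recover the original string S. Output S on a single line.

Answer: effort01P$

Derivation:
LF mapping: 3 9 1 2 0 4 5 6 7 8
Walk LF starting at row 4, prepending L[row]:
  step 1: row=4, L[4]='$', prepend. Next row=LF[4]=0
  step 2: row=0, L[0]='P', prepend. Next row=LF[0]=3
  step 3: row=3, L[3]='1', prepend. Next row=LF[3]=2
  step 4: row=2, L[2]='0', prepend. Next row=LF[2]=1
  step 5: row=1, L[1]='t', prepend. Next row=LF[1]=9
  step 6: row=9, L[9]='r', prepend. Next row=LF[9]=8
  step 7: row=8, L[8]='o', prepend. Next row=LF[8]=7
  step 8: row=7, L[7]='f', prepend. Next row=LF[7]=6
  step 9: row=6, L[6]='f', prepend. Next row=LF[6]=5
  step 10: row=5, L[5]='e', prepend. Next row=LF[5]=4
Reversed output: effort01P$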